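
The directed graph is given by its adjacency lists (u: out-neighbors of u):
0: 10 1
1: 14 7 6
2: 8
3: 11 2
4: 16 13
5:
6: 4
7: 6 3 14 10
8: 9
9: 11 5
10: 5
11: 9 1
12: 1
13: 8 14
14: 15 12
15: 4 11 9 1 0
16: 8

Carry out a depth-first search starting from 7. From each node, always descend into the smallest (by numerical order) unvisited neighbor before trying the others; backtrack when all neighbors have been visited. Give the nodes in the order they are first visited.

7 -> 3 -> 2 -> 8 -> 9 -> 5 -> 11 -> 1 -> 6 -> 4 -> 13 -> 14 -> 12 -> 15 -> 0 -> 10 -> 16

Visit 7
7 → 3
3 → 2
2 → 8
8 → 9
9 → 5
9 → 11
11 → 1
1 → 6
6 → 4
4 → 13
13 → 14
14 → 12
14 → 15
15 → 0
0 → 10
4 → 16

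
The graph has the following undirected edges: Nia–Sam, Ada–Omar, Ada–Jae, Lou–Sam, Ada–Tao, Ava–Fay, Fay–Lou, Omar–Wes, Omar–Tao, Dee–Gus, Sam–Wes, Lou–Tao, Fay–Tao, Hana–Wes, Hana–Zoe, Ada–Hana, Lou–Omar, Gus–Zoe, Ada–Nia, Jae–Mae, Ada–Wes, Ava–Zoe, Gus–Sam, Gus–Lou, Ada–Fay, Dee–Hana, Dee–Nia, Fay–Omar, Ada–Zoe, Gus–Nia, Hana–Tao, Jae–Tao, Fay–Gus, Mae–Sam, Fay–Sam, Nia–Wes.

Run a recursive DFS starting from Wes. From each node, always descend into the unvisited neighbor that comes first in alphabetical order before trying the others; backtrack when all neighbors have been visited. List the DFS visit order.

Wes Ada Fay Ava Zoe Gus Dee Hana Tao Jae Mae Sam Lou Omar Nia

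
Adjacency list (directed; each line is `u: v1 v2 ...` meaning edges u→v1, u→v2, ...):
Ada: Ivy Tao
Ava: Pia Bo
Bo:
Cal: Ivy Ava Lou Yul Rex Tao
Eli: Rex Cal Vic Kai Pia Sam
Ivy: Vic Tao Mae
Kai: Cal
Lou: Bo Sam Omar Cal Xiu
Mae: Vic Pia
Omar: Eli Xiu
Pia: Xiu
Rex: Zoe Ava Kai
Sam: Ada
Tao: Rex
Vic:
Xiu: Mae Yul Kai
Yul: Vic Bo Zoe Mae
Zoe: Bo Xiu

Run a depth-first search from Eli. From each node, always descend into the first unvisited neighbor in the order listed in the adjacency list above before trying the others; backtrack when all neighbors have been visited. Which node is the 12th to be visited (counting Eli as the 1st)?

Ivy

Visit Eli
Eli → Rex
Rex → Zoe
Zoe → Bo
Zoe → Xiu
Xiu → Mae
Mae → Vic
Mae → Pia
Xiu → Yul
Xiu → Kai
Kai → Cal
Cal → Ivy
Ivy → Tao
Cal → Ava
Cal → Lou
Lou → Sam
Sam → Ada
Lou → Omar

Visit order: Eli, Rex, Zoe, Bo, Xiu, Mae, Vic, Pia, Yul, Kai, Cal, Ivy, Tao, Ava, Lou, Sam, Ada, Omar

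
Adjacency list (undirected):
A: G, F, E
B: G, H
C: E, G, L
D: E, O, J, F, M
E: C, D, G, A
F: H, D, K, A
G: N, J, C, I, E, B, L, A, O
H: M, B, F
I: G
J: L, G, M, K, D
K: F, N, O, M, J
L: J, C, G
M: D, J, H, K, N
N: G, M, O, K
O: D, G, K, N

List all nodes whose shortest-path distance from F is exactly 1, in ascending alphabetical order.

A, D, H, K

Level 0: F
Level 1: A, D, H, K
Level 2: B, E, G, J, M, N, O
Level 3: C, I, L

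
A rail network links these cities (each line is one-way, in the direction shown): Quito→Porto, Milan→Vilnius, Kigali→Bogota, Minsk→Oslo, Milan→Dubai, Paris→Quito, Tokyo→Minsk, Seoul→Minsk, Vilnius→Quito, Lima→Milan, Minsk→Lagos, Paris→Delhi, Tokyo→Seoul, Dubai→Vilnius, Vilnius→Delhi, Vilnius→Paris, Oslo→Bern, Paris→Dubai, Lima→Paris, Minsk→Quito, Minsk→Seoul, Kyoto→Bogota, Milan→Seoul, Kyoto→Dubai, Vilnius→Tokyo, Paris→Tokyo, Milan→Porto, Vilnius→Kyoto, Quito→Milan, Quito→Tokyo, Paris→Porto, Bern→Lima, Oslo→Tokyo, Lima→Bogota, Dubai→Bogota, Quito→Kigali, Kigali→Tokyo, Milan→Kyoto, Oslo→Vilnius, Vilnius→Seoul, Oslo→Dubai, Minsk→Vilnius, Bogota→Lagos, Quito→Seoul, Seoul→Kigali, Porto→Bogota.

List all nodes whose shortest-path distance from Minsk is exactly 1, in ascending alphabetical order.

Lagos, Oslo, Quito, Seoul, Vilnius

Level 0: Minsk
Level 1: Lagos, Oslo, Quito, Seoul, Vilnius
Level 2: Bern, Delhi, Dubai, Kigali, Kyoto, Milan, Paris, Porto, Tokyo
Level 3: Bogota, Lima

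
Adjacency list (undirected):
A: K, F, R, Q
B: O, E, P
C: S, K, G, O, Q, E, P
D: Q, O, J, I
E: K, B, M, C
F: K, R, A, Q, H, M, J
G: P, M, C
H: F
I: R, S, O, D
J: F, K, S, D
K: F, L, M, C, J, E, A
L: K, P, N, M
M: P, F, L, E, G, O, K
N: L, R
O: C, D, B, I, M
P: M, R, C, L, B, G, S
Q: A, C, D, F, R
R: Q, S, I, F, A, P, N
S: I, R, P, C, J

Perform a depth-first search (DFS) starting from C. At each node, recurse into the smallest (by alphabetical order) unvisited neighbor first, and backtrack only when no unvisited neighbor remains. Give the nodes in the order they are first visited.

C -> E -> B -> O -> D -> I -> R -> A -> F -> H -> J -> K -> L -> M -> G -> P -> S -> N -> Q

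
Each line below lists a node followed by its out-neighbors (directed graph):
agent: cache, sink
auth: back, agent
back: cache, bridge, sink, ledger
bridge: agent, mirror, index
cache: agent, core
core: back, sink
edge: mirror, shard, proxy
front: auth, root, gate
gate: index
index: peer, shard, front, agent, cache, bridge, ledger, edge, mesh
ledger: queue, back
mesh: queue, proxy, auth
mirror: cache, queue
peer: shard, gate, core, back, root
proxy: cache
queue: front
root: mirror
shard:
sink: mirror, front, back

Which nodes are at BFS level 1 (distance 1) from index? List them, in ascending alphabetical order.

Level 0: index
Level 1: agent, bridge, cache, edge, front, ledger, mesh, peer, shard
Level 2: auth, back, core, gate, mirror, proxy, queue, root, sink

agent, bridge, cache, edge, front, ledger, mesh, peer, shard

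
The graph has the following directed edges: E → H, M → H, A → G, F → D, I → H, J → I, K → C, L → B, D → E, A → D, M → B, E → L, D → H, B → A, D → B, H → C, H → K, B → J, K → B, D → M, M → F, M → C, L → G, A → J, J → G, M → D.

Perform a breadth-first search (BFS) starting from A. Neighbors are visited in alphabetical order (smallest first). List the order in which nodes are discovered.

Visit A; enqueue D, G, J → queue [D, G, J]
Visit D; enqueue B, E, H, M → queue [G, J, B, E, H, M]
Visit G → queue [J, B, E, H, M]
Visit J; enqueue I → queue [B, E, H, M, I]
Visit B → queue [E, H, M, I]
Visit E; enqueue L → queue [H, M, I, L]
Visit H; enqueue C, K → queue [M, I, L, C, K]
Visit M; enqueue F → queue [I, L, C, K, F]
Visit I → queue [L, C, K, F]
Visit L → queue [C, K, F]
Visit C → queue [K, F]
Visit K → queue [F]
Visit F → queue []

A, D, G, J, B, E, H, M, I, L, C, K, F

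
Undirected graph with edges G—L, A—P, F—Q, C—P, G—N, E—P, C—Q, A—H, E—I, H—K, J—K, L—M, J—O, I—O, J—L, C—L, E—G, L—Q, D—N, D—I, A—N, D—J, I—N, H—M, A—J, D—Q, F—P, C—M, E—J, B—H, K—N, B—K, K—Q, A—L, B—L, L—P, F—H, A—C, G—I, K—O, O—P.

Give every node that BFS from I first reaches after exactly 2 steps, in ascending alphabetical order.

Level 0: I
Level 1: D, E, G, N, O
Level 2: A, J, K, L, P, Q
Level 3: B, C, F, H, M

A, J, K, L, P, Q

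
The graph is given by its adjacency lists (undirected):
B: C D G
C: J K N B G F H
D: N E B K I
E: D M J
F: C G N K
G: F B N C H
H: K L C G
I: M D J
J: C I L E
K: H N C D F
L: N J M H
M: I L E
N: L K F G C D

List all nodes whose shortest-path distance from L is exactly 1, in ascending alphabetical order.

H, J, M, N

Level 0: L
Level 1: H, J, M, N
Level 2: C, D, E, F, G, I, K
Level 3: B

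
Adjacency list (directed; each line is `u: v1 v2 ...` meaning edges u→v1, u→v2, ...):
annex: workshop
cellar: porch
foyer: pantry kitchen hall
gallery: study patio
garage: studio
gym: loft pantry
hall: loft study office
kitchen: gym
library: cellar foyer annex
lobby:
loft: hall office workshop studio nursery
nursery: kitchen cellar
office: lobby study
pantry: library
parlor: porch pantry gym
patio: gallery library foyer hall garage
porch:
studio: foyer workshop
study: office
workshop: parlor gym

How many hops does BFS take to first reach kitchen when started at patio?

Level 0: patio
Level 1: foyer, gallery, garage, hall, library
Level 2: annex, cellar, kitchen, loft, office, pantry, studio, study
Level 3: gym, lobby, nursery, porch, workshop
Level 4: parlor
kitchen first appears at level 2.

2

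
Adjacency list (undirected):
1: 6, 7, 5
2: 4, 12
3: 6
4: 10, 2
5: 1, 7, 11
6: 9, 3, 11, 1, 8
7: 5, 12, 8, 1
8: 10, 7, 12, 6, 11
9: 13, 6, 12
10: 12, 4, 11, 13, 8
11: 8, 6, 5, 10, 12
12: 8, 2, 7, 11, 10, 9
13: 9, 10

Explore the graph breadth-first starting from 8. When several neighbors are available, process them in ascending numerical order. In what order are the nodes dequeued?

Visit 8; enqueue 6, 7, 10, 11, 12 → queue [6, 7, 10, 11, 12]
Visit 6; enqueue 1, 3, 9 → queue [7, 10, 11, 12, 1, 3, 9]
Visit 7; enqueue 5 → queue [10, 11, 12, 1, 3, 9, 5]
Visit 10; enqueue 4, 13 → queue [11, 12, 1, 3, 9, 5, 4, 13]
Visit 11 → queue [12, 1, 3, 9, 5, 4, 13]
Visit 12; enqueue 2 → queue [1, 3, 9, 5, 4, 13, 2]
Visit 1 → queue [3, 9, 5, 4, 13, 2]
Visit 3 → queue [9, 5, 4, 13, 2]
Visit 9 → queue [5, 4, 13, 2]
Visit 5 → queue [4, 13, 2]
Visit 4 → queue [13, 2]
Visit 13 → queue [2]
Visit 2 → queue []

8 -> 6 -> 7 -> 10 -> 11 -> 12 -> 1 -> 3 -> 9 -> 5 -> 4 -> 13 -> 2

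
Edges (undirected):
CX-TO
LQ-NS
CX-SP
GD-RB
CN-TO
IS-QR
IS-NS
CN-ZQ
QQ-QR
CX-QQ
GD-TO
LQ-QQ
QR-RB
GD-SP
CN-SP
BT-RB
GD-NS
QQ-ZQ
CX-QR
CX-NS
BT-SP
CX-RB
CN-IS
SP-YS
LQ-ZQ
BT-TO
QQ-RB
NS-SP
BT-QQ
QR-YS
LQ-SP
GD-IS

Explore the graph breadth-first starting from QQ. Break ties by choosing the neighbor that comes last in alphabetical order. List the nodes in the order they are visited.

Visit QQ; enqueue ZQ, RB, QR, LQ, CX, BT → queue [ZQ, RB, QR, LQ, CX, BT]
Visit ZQ; enqueue CN → queue [RB, QR, LQ, CX, BT, CN]
Visit RB; enqueue GD → queue [QR, LQ, CX, BT, CN, GD]
Visit QR; enqueue YS, IS → queue [LQ, CX, BT, CN, GD, YS, IS]
Visit LQ; enqueue SP, NS → queue [CX, BT, CN, GD, YS, IS, SP, NS]
Visit CX; enqueue TO → queue [BT, CN, GD, YS, IS, SP, NS, TO]
Visit BT → queue [CN, GD, YS, IS, SP, NS, TO]
Visit CN → queue [GD, YS, IS, SP, NS, TO]
Visit GD → queue [YS, IS, SP, NS, TO]
Visit YS → queue [IS, SP, NS, TO]
Visit IS → queue [SP, NS, TO]
Visit SP → queue [NS, TO]
Visit NS → queue [TO]
Visit TO → queue []

QQ ZQ RB QR LQ CX BT CN GD YS IS SP NS TO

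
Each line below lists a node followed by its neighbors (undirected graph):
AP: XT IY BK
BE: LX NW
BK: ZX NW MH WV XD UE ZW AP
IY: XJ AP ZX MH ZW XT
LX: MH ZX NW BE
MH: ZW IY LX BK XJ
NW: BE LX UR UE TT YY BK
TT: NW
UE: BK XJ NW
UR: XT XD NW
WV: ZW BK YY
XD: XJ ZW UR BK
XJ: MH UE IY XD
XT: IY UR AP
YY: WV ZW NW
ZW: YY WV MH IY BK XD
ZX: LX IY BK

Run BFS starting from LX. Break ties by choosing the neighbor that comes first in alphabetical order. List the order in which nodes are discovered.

Visit LX; enqueue BE, MH, NW, ZX → queue [BE, MH, NW, ZX]
Visit BE → queue [MH, NW, ZX]
Visit MH; enqueue BK, IY, XJ, ZW → queue [NW, ZX, BK, IY, XJ, ZW]
Visit NW; enqueue TT, UE, UR, YY → queue [ZX, BK, IY, XJ, ZW, TT, UE, UR, YY]
Visit ZX → queue [BK, IY, XJ, ZW, TT, UE, UR, YY]
Visit BK; enqueue AP, WV, XD → queue [IY, XJ, ZW, TT, UE, UR, YY, AP, WV, XD]
Visit IY; enqueue XT → queue [XJ, ZW, TT, UE, UR, YY, AP, WV, XD, XT]
Visit XJ → queue [ZW, TT, UE, UR, YY, AP, WV, XD, XT]
Visit ZW → queue [TT, UE, UR, YY, AP, WV, XD, XT]
Visit TT → queue [UE, UR, YY, AP, WV, XD, XT]
Visit UE → queue [UR, YY, AP, WV, XD, XT]
Visit UR → queue [YY, AP, WV, XD, XT]
Visit YY → queue [AP, WV, XD, XT]
Visit AP → queue [WV, XD, XT]
Visit WV → queue [XD, XT]
Visit XD → queue [XT]
Visit XT → queue []

LX, BE, MH, NW, ZX, BK, IY, XJ, ZW, TT, UE, UR, YY, AP, WV, XD, XT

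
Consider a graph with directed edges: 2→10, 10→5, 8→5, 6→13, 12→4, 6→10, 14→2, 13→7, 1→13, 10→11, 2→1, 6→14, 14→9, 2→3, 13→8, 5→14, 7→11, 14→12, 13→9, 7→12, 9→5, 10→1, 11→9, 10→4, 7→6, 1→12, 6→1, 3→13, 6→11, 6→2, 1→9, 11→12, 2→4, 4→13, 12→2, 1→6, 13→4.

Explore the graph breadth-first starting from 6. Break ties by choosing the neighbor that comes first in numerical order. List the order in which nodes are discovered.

6 -> 1 -> 2 -> 10 -> 11 -> 13 -> 14 -> 9 -> 12 -> 3 -> 4 -> 5 -> 7 -> 8

Visit 6; enqueue 1, 2, 10, 11, 13, 14 → queue [1, 2, 10, 11, 13, 14]
Visit 1; enqueue 9, 12 → queue [2, 10, 11, 13, 14, 9, 12]
Visit 2; enqueue 3, 4 → queue [10, 11, 13, 14, 9, 12, 3, 4]
Visit 10; enqueue 5 → queue [11, 13, 14, 9, 12, 3, 4, 5]
Visit 11 → queue [13, 14, 9, 12, 3, 4, 5]
Visit 13; enqueue 7, 8 → queue [14, 9, 12, 3, 4, 5, 7, 8]
Visit 14 → queue [9, 12, 3, 4, 5, 7, 8]
Visit 9 → queue [12, 3, 4, 5, 7, 8]
Visit 12 → queue [3, 4, 5, 7, 8]
Visit 3 → queue [4, 5, 7, 8]
Visit 4 → queue [5, 7, 8]
Visit 5 → queue [7, 8]
Visit 7 → queue [8]
Visit 8 → queue []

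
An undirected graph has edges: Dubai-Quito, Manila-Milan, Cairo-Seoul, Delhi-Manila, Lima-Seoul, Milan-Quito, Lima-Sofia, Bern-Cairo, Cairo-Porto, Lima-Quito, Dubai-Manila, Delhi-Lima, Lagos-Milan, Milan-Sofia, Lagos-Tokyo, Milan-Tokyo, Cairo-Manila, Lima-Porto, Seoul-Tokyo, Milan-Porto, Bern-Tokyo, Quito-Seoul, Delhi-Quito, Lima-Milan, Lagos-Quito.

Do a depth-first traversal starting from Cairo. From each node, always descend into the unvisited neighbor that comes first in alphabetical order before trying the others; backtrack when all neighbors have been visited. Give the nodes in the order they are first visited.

Visit Cairo
Cairo → Bern
Bern → Tokyo
Tokyo → Lagos
Lagos → Milan
Milan → Lima
Lima → Delhi
Delhi → Manila
Manila → Dubai
Dubai → Quito
Quito → Seoul
Lima → Porto
Lima → Sofia

Cairo, Bern, Tokyo, Lagos, Milan, Lima, Delhi, Manila, Dubai, Quito, Seoul, Porto, Sofia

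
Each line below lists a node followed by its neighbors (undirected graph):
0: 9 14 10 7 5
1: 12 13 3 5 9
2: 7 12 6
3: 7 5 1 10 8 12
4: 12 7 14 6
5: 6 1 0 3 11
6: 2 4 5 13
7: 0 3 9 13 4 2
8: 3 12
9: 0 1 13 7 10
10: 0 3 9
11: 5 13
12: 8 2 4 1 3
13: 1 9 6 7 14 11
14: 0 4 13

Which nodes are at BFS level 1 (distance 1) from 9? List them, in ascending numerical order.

Level 0: 9
Level 1: 0, 1, 7, 10, 13
Level 2: 2, 3, 4, 5, 6, 11, 12, 14
Level 3: 8

0, 1, 7, 10, 13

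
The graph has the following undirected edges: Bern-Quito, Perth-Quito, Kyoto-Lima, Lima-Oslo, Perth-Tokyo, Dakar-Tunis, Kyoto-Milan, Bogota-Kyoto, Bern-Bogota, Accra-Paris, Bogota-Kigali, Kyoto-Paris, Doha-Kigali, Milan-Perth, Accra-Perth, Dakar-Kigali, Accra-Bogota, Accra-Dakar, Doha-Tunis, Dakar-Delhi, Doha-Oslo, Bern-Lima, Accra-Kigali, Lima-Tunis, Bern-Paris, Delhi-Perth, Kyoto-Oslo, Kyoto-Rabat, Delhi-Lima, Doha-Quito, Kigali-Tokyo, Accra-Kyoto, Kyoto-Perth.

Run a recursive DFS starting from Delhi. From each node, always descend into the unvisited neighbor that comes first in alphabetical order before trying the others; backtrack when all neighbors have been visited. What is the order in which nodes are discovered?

Delhi, Dakar, Accra, Bogota, Bern, Lima, Kyoto, Milan, Perth, Quito, Doha, Kigali, Tokyo, Oslo, Tunis, Paris, Rabat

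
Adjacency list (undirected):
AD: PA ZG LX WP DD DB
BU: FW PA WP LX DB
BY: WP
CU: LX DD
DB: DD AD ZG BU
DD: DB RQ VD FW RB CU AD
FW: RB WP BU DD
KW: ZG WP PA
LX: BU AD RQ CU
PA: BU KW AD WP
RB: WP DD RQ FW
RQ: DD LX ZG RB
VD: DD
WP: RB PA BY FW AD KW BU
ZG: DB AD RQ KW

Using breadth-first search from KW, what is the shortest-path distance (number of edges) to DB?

2

Level 0: KW
Level 1: PA, WP, ZG
Level 2: AD, BU, BY, DB, FW, RB, RQ
Level 3: DD, LX
Level 4: CU, VD
DB first appears at level 2.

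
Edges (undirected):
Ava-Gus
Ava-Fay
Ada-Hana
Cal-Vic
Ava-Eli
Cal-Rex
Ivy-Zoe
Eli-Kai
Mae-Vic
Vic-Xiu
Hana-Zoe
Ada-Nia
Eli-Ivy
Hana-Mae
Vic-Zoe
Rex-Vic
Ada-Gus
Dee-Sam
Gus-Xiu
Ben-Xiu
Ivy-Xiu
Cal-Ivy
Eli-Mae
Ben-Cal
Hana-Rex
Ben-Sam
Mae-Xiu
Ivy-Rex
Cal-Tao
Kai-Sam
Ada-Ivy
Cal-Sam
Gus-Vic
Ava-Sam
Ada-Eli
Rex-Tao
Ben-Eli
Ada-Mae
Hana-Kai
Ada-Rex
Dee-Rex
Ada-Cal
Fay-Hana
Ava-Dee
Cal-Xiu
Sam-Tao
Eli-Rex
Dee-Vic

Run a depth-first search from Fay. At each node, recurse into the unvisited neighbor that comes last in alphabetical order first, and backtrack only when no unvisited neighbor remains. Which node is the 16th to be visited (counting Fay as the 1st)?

Visit Fay
Fay → Hana
Hana → Zoe
Zoe → Vic
Vic → Xiu
Xiu → Mae
Mae → Eli
Eli → Rex
Rex → Tao
Tao → Sam
Sam → Kai
Sam → Dee
Dee → Ava
Ava → Gus
Gus → Ada
Ada → Nia
Ada → Ivy
Ivy → Cal
Cal → Ben

Visit order: Fay, Hana, Zoe, Vic, Xiu, Mae, Eli, Rex, Tao, Sam, Kai, Dee, Ava, Gus, Ada, Nia, Ivy, Cal, Ben

Nia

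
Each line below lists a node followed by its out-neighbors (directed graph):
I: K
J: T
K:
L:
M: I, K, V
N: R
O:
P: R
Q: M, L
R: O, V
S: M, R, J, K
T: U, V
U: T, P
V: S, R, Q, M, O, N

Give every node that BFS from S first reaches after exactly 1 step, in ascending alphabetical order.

Level 0: S
Level 1: J, K, M, R
Level 2: I, O, T, V
Level 3: N, Q, U
Level 4: L, P

J, K, M, R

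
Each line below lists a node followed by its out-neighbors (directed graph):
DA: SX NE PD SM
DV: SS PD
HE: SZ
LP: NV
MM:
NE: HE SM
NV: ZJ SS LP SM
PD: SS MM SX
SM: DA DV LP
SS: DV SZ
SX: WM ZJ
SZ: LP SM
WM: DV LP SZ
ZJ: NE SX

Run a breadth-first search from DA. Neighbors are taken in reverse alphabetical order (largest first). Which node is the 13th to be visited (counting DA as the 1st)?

Visit DA; enqueue SX, SM, PD, NE → queue [SX, SM, PD, NE]
Visit SX; enqueue ZJ, WM → queue [SM, PD, NE, ZJ, WM]
Visit SM; enqueue LP, DV → queue [PD, NE, ZJ, WM, LP, DV]
Visit PD; enqueue SS, MM → queue [NE, ZJ, WM, LP, DV, SS, MM]
Visit NE; enqueue HE → queue [ZJ, WM, LP, DV, SS, MM, HE]
Visit ZJ → queue [WM, LP, DV, SS, MM, HE]
Visit WM; enqueue SZ → queue [LP, DV, SS, MM, HE, SZ]
Visit LP; enqueue NV → queue [DV, SS, MM, HE, SZ, NV]
Visit DV → queue [SS, MM, HE, SZ, NV]
Visit SS → queue [MM, HE, SZ, NV]
Visit MM → queue [HE, SZ, NV]
Visit HE → queue [SZ, NV]
Visit SZ → queue [NV]
Visit NV → queue []

Visit order: DA, SX, SM, PD, NE, ZJ, WM, LP, DV, SS, MM, HE, SZ, NV

SZ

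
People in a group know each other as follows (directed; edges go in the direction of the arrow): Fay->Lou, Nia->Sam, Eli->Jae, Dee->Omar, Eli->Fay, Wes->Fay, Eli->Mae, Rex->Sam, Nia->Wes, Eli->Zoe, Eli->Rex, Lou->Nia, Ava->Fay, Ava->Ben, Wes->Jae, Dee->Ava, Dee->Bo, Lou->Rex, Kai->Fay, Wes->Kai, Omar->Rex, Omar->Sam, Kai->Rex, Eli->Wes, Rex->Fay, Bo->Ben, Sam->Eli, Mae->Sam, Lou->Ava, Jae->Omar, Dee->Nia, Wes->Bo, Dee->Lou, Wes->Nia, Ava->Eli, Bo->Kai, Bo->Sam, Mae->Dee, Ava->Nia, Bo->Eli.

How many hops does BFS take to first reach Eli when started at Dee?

Level 0: Dee
Level 1: Ava, Bo, Lou, Nia, Omar
Level 2: Ben, Eli, Fay, Kai, Rex, Sam, Wes
Level 3: Jae, Mae, Zoe
Eli first appears at level 2.

2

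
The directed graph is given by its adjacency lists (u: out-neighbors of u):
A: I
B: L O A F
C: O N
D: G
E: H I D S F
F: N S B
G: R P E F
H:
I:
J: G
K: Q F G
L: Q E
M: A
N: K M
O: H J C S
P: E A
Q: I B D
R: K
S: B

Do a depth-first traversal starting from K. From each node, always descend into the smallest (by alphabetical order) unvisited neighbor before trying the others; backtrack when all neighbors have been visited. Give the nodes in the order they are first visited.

Visit K
K → F
F → B
B → A
A → I
B → L
L → E
E → D
D → G
G → P
G → R
E → H
E → S
L → Q
B → O
O → C
C → N
N → M
O → J

K, F, B, A, I, L, E, D, G, P, R, H, S, Q, O, C, N, M, J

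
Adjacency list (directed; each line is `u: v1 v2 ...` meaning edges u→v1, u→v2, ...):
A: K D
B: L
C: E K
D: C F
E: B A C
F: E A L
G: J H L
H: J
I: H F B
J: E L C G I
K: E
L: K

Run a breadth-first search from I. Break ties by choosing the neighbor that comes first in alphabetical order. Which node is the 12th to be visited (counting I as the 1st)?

Visit I; enqueue B, F, H → queue [B, F, H]
Visit B; enqueue L → queue [F, H, L]
Visit F; enqueue A, E → queue [H, L, A, E]
Visit H; enqueue J → queue [L, A, E, J]
Visit L; enqueue K → queue [A, E, J, K]
Visit A; enqueue D → queue [E, J, K, D]
Visit E; enqueue C → queue [J, K, D, C]
Visit J; enqueue G → queue [K, D, C, G]
Visit K → queue [D, C, G]
Visit D → queue [C, G]
Visit C → queue [G]
Visit G → queue []

Visit order: I, B, F, H, L, A, E, J, K, D, C, G

G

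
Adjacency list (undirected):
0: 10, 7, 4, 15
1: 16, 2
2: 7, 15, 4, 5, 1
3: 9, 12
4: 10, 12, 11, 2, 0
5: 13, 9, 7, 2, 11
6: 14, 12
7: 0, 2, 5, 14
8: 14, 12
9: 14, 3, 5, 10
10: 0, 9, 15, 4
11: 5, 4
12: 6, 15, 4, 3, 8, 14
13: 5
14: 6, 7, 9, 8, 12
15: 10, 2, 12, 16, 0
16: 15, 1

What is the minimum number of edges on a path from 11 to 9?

2

Level 0: 11
Level 1: 4, 5
Level 2: 0, 2, 7, 9, 10, 12, 13
Level 3: 1, 3, 6, 8, 14, 15
Level 4: 16
9 first appears at level 2.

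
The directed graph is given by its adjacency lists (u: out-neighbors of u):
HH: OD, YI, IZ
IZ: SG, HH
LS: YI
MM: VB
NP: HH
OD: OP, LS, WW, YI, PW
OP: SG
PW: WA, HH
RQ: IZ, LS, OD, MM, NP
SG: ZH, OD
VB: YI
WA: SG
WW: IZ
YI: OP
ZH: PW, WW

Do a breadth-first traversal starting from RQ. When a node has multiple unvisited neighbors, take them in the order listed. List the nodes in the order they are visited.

Visit RQ; enqueue IZ, LS, OD, MM, NP → queue [IZ, LS, OD, MM, NP]
Visit IZ; enqueue SG, HH → queue [LS, OD, MM, NP, SG, HH]
Visit LS; enqueue YI → queue [OD, MM, NP, SG, HH, YI]
Visit OD; enqueue OP, WW, PW → queue [MM, NP, SG, HH, YI, OP, WW, PW]
Visit MM; enqueue VB → queue [NP, SG, HH, YI, OP, WW, PW, VB]
Visit NP → queue [SG, HH, YI, OP, WW, PW, VB]
Visit SG; enqueue ZH → queue [HH, YI, OP, WW, PW, VB, ZH]
Visit HH → queue [YI, OP, WW, PW, VB, ZH]
Visit YI → queue [OP, WW, PW, VB, ZH]
Visit OP → queue [WW, PW, VB, ZH]
Visit WW → queue [PW, VB, ZH]
Visit PW; enqueue WA → queue [VB, ZH, WA]
Visit VB → queue [ZH, WA]
Visit ZH → queue [WA]
Visit WA → queue []

RQ, IZ, LS, OD, MM, NP, SG, HH, YI, OP, WW, PW, VB, ZH, WA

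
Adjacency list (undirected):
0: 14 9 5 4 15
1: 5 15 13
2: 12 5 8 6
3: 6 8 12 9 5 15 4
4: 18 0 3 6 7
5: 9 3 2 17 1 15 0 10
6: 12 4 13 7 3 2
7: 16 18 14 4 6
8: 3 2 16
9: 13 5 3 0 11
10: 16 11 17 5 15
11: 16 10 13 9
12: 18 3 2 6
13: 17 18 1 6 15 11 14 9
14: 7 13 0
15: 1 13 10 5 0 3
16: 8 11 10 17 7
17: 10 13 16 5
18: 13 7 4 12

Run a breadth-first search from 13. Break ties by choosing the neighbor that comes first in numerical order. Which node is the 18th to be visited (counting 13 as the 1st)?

16

Visit 13; enqueue 1, 6, 9, 11, 14, 15, 17, 18 → queue [1, 6, 9, 11, 14, 15, 17, 18]
Visit 1; enqueue 5 → queue [6, 9, 11, 14, 15, 17, 18, 5]
Visit 6; enqueue 2, 3, 4, 7, 12 → queue [9, 11, 14, 15, 17, 18, 5, 2, 3, 4, 7, 12]
Visit 9; enqueue 0 → queue [11, 14, 15, 17, 18, 5, 2, 3, 4, 7, 12, 0]
Visit 11; enqueue 10, 16 → queue [14, 15, 17, 18, 5, 2, 3, 4, 7, 12, 0, 10, 16]
Visit 14 → queue [15, 17, 18, 5, 2, 3, 4, 7, 12, 0, 10, 16]
Visit 15 → queue [17, 18, 5, 2, 3, 4, 7, 12, 0, 10, 16]
Visit 17 → queue [18, 5, 2, 3, 4, 7, 12, 0, 10, 16]
Visit 18 → queue [5, 2, 3, 4, 7, 12, 0, 10, 16]
Visit 5 → queue [2, 3, 4, 7, 12, 0, 10, 16]
Visit 2; enqueue 8 → queue [3, 4, 7, 12, 0, 10, 16, 8]
Visit 3 → queue [4, 7, 12, 0, 10, 16, 8]
Visit 4 → queue [7, 12, 0, 10, 16, 8]
Visit 7 → queue [12, 0, 10, 16, 8]
Visit 12 → queue [0, 10, 16, 8]
Visit 0 → queue [10, 16, 8]
Visit 10 → queue [16, 8]
Visit 16 → queue [8]
Visit 8 → queue []

Visit order: 13, 1, 6, 9, 11, 14, 15, 17, 18, 5, 2, 3, 4, 7, 12, 0, 10, 16, 8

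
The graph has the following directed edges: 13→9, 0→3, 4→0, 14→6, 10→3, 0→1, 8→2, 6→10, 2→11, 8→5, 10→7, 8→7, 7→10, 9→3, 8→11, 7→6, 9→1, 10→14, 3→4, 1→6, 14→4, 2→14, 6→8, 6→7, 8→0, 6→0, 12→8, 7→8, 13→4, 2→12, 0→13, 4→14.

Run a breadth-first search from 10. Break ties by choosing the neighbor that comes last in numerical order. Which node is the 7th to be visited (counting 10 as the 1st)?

Visit 10; enqueue 14, 7, 3 → queue [14, 7, 3]
Visit 14; enqueue 6, 4 → queue [7, 3, 6, 4]
Visit 7; enqueue 8 → queue [3, 6, 4, 8]
Visit 3 → queue [6, 4, 8]
Visit 6; enqueue 0 → queue [4, 8, 0]
Visit 4 → queue [8, 0]
Visit 8; enqueue 11, 5, 2 → queue [0, 11, 5, 2]
Visit 0; enqueue 13, 1 → queue [11, 5, 2, 13, 1]
Visit 11 → queue [5, 2, 13, 1]
Visit 5 → queue [2, 13, 1]
Visit 2; enqueue 12 → queue [13, 1, 12]
Visit 13; enqueue 9 → queue [1, 12, 9]
Visit 1 → queue [12, 9]
Visit 12 → queue [9]
Visit 9 → queue []

Visit order: 10, 14, 7, 3, 6, 4, 8, 0, 11, 5, 2, 13, 1, 12, 9

8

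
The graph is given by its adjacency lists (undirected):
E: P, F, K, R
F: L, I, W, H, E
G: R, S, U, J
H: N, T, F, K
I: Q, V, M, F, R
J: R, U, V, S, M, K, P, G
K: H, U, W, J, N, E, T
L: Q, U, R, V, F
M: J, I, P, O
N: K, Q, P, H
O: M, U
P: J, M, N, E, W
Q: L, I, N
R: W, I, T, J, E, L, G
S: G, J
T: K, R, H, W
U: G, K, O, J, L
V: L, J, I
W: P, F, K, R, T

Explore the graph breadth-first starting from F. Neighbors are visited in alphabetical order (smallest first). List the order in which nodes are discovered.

F E H I L W K P R N T M Q V U J G O S

Visit F; enqueue E, H, I, L, W → queue [E, H, I, L, W]
Visit E; enqueue K, P, R → queue [H, I, L, W, K, P, R]
Visit H; enqueue N, T → queue [I, L, W, K, P, R, N, T]
Visit I; enqueue M, Q, V → queue [L, W, K, P, R, N, T, M, Q, V]
Visit L; enqueue U → queue [W, K, P, R, N, T, M, Q, V, U]
Visit W → queue [K, P, R, N, T, M, Q, V, U]
Visit K; enqueue J → queue [P, R, N, T, M, Q, V, U, J]
Visit P → queue [R, N, T, M, Q, V, U, J]
Visit R; enqueue G → queue [N, T, M, Q, V, U, J, G]
Visit N → queue [T, M, Q, V, U, J, G]
Visit T → queue [M, Q, V, U, J, G]
Visit M; enqueue O → queue [Q, V, U, J, G, O]
Visit Q → queue [V, U, J, G, O]
Visit V → queue [U, J, G, O]
Visit U → queue [J, G, O]
Visit J; enqueue S → queue [G, O, S]
Visit G → queue [O, S]
Visit O → queue [S]
Visit S → queue []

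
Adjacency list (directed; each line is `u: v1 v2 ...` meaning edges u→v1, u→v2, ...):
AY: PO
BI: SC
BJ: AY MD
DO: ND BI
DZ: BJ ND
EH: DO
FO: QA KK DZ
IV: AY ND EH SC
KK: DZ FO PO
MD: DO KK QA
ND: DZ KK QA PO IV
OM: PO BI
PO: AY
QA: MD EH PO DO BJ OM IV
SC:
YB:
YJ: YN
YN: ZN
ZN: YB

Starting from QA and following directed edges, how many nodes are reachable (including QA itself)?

15

BFS from QA visits: QA, BJ, DO, EH, IV, MD, OM, PO, AY, BI, ND, SC, KK, DZ, FO
Reachable nodes: 15 of 19 total.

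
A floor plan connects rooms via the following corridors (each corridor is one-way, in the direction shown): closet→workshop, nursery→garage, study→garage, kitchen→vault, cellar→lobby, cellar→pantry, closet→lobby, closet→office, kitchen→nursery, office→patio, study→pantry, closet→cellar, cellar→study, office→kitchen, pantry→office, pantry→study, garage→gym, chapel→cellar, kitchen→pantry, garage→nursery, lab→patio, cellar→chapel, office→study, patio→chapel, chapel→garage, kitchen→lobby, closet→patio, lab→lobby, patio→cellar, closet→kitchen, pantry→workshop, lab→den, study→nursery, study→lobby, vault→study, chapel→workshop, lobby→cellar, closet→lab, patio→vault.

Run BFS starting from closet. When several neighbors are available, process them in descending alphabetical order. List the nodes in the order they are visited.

closet -> workshop -> patio -> office -> lobby -> lab -> kitchen -> cellar -> vault -> chapel -> study -> den -> pantry -> nursery -> garage -> gym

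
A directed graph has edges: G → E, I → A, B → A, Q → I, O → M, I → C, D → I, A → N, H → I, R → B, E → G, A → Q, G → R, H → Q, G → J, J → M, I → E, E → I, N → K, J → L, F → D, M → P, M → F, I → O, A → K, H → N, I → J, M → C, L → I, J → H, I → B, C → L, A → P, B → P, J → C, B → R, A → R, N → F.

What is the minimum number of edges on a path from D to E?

2

Level 0: D
Level 1: I
Level 2: A, B, C, E, J, O
Level 3: G, H, K, L, M, N, P, Q, R
Level 4: F
E first appears at level 2.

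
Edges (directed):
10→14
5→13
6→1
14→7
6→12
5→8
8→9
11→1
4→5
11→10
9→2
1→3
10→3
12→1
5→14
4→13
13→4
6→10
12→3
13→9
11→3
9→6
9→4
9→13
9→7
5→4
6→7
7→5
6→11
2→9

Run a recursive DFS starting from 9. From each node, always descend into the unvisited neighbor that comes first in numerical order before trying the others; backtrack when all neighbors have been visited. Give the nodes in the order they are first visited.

9, 2, 4, 5, 8, 13, 14, 7, 6, 1, 3, 10, 11, 12

Visit 9
9 → 2
9 → 4
4 → 5
5 → 8
5 → 13
5 → 14
14 → 7
9 → 6
6 → 1
1 → 3
6 → 10
6 → 11
6 → 12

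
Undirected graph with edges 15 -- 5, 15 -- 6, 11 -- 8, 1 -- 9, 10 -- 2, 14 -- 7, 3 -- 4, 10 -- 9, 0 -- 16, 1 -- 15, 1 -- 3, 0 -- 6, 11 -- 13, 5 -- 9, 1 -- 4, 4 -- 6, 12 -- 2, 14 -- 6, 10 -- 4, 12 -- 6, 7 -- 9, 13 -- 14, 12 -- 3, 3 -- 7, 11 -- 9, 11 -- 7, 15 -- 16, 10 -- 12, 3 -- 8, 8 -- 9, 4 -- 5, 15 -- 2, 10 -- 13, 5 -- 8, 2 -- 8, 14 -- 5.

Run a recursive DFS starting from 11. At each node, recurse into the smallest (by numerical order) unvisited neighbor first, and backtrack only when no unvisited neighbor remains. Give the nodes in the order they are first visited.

11 → 7 → 3 → 1 → 4 → 5 → 8 → 2 → 10 → 9 → 12 → 6 → 0 → 16 → 15 → 14 → 13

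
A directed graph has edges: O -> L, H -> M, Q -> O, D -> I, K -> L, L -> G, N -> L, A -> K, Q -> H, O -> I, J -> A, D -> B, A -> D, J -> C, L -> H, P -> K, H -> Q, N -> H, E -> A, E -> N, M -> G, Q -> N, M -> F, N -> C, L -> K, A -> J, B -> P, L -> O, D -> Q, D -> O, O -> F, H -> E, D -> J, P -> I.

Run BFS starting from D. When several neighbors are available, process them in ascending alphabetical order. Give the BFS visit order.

D, B, I, J, O, Q, P, A, C, F, L, H, N, K, G, E, M

Visit D; enqueue B, I, J, O, Q → queue [B, I, J, O, Q]
Visit B; enqueue P → queue [I, J, O, Q, P]
Visit I → queue [J, O, Q, P]
Visit J; enqueue A, C → queue [O, Q, P, A, C]
Visit O; enqueue F, L → queue [Q, P, A, C, F, L]
Visit Q; enqueue H, N → queue [P, A, C, F, L, H, N]
Visit P; enqueue K → queue [A, C, F, L, H, N, K]
Visit A → queue [C, F, L, H, N, K]
Visit C → queue [F, L, H, N, K]
Visit F → queue [L, H, N, K]
Visit L; enqueue G → queue [H, N, K, G]
Visit H; enqueue E, M → queue [N, K, G, E, M]
Visit N → queue [K, G, E, M]
Visit K → queue [G, E, M]
Visit G → queue [E, M]
Visit E → queue [M]
Visit M → queue []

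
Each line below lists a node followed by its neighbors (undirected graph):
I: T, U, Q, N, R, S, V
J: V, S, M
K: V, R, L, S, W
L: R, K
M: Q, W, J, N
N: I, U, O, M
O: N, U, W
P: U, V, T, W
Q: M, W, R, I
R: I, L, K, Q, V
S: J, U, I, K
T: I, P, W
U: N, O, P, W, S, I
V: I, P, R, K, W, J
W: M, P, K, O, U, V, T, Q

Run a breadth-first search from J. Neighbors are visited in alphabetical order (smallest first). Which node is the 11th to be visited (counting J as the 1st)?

Visit J; enqueue M, S, V → queue [M, S, V]
Visit M; enqueue N, Q, W → queue [S, V, N, Q, W]
Visit S; enqueue I, K, U → queue [V, N, Q, W, I, K, U]
Visit V; enqueue P, R → queue [N, Q, W, I, K, U, P, R]
Visit N; enqueue O → queue [Q, W, I, K, U, P, R, O]
Visit Q → queue [W, I, K, U, P, R, O]
Visit W; enqueue T → queue [I, K, U, P, R, O, T]
Visit I → queue [K, U, P, R, O, T]
Visit K; enqueue L → queue [U, P, R, O, T, L]
Visit U → queue [P, R, O, T, L]
Visit P → queue [R, O, T, L]
Visit R → queue [O, T, L]
Visit O → queue [T, L]
Visit T → queue [L]
Visit L → queue []

Visit order: J, M, S, V, N, Q, W, I, K, U, P, R, O, T, L

P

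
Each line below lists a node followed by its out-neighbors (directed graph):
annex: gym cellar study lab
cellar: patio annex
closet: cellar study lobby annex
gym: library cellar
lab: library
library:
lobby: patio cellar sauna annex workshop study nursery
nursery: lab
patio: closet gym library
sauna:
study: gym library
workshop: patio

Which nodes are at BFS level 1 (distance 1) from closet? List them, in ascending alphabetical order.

annex, cellar, lobby, study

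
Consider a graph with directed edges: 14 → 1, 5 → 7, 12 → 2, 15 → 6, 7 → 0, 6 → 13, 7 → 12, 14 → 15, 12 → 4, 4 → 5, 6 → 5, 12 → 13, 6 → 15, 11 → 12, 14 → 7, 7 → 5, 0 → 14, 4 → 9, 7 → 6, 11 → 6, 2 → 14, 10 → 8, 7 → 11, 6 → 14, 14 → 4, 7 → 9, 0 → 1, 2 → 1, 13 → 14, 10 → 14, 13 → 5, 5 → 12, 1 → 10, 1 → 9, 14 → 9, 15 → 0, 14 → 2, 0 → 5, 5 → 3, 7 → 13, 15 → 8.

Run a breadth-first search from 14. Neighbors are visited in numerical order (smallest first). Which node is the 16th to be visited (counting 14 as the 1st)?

3

Visit 14; enqueue 1, 2, 4, 7, 9, 15 → queue [1, 2, 4, 7, 9, 15]
Visit 1; enqueue 10 → queue [2, 4, 7, 9, 15, 10]
Visit 2 → queue [4, 7, 9, 15, 10]
Visit 4; enqueue 5 → queue [7, 9, 15, 10, 5]
Visit 7; enqueue 0, 6, 11, 12, 13 → queue [9, 15, 10, 5, 0, 6, 11, 12, 13]
Visit 9 → queue [15, 10, 5, 0, 6, 11, 12, 13]
Visit 15; enqueue 8 → queue [10, 5, 0, 6, 11, 12, 13, 8]
Visit 10 → queue [5, 0, 6, 11, 12, 13, 8]
Visit 5; enqueue 3 → queue [0, 6, 11, 12, 13, 8, 3]
Visit 0 → queue [6, 11, 12, 13, 8, 3]
Visit 6 → queue [11, 12, 13, 8, 3]
Visit 11 → queue [12, 13, 8, 3]
Visit 12 → queue [13, 8, 3]
Visit 13 → queue [8, 3]
Visit 8 → queue [3]
Visit 3 → queue []

Visit order: 14, 1, 2, 4, 7, 9, 15, 10, 5, 0, 6, 11, 12, 13, 8, 3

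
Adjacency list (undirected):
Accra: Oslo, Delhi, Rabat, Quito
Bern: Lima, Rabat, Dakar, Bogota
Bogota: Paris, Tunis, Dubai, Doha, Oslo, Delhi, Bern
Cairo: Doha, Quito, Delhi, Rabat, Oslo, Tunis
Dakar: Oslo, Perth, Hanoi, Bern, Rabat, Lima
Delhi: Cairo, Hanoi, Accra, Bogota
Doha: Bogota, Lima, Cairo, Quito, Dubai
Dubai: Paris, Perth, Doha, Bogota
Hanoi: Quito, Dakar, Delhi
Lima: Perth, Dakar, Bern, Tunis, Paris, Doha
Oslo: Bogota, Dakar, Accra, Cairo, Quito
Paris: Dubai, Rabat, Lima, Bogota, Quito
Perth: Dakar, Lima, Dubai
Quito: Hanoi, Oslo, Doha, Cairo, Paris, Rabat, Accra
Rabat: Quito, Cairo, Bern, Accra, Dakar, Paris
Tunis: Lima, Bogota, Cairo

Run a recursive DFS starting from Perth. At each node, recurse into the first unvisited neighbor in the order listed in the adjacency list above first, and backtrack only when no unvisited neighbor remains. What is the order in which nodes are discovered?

Visit Perth
Perth → Dakar
Dakar → Oslo
Oslo → Bogota
Bogota → Paris
Paris → Dubai
Dubai → Doha
Doha → Lima
Lima → Bern
Bern → Rabat
Rabat → Quito
Quito → Hanoi
Hanoi → Delhi
Delhi → Cairo
Cairo → Tunis
Delhi → Accra

Perth, Dakar, Oslo, Bogota, Paris, Dubai, Doha, Lima, Bern, Rabat, Quito, Hanoi, Delhi, Cairo, Tunis, Accra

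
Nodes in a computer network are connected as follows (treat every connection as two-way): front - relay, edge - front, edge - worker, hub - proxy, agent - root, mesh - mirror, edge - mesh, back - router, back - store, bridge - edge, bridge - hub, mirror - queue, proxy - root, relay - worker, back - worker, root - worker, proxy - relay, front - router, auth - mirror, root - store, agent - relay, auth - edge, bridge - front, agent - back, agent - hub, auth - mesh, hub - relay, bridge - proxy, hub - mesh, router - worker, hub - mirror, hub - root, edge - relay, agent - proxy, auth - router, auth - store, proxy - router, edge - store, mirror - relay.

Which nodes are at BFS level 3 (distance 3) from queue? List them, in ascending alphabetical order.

Level 0: queue
Level 1: mirror
Level 2: auth, hub, mesh, relay
Level 3: agent, bridge, edge, front, proxy, root, router, store, worker
Level 4: back

agent, bridge, edge, front, proxy, root, router, store, worker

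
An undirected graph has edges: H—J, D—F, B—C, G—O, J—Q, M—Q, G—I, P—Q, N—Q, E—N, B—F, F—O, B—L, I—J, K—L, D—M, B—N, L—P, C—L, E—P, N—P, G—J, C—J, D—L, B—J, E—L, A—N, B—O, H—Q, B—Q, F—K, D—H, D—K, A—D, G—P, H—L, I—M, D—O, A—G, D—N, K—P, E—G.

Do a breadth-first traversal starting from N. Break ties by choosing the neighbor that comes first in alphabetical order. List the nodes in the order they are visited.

N → A → B → D → E → P → Q → G → C → F → J → L → O → H → K → M → I

Visit N; enqueue A, B, D, E, P, Q → queue [A, B, D, E, P, Q]
Visit A; enqueue G → queue [B, D, E, P, Q, G]
Visit B; enqueue C, F, J, L, O → queue [D, E, P, Q, G, C, F, J, L, O]
Visit D; enqueue H, K, M → queue [E, P, Q, G, C, F, J, L, O, H, K, M]
Visit E → queue [P, Q, G, C, F, J, L, O, H, K, M]
Visit P → queue [Q, G, C, F, J, L, O, H, K, M]
Visit Q → queue [G, C, F, J, L, O, H, K, M]
Visit G; enqueue I → queue [C, F, J, L, O, H, K, M, I]
Visit C → queue [F, J, L, O, H, K, M, I]
Visit F → queue [J, L, O, H, K, M, I]
Visit J → queue [L, O, H, K, M, I]
Visit L → queue [O, H, K, M, I]
Visit O → queue [H, K, M, I]
Visit H → queue [K, M, I]
Visit K → queue [M, I]
Visit M → queue [I]
Visit I → queue []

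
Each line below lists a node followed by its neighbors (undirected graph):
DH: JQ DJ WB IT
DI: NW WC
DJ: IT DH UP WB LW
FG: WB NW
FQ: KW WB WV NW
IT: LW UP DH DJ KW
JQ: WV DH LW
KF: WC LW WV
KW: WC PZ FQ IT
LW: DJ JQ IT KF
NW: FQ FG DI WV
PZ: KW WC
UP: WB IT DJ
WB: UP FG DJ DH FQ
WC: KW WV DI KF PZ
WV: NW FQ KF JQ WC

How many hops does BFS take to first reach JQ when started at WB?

2

Level 0: WB
Level 1: DH, DJ, FG, FQ, UP
Level 2: IT, JQ, KW, LW, NW, WV
Level 3: DI, KF, PZ, WC
JQ first appears at level 2.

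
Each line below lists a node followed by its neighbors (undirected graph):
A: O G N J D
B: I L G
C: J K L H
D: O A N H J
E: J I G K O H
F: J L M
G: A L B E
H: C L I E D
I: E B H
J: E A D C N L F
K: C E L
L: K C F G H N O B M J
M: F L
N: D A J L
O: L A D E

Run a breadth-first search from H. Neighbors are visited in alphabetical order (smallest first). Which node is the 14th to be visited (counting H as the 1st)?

Visit H; enqueue C, D, E, I, L → queue [C, D, E, I, L]
Visit C; enqueue J, K → queue [D, E, I, L, J, K]
Visit D; enqueue A, N, O → queue [E, I, L, J, K, A, N, O]
Visit E; enqueue G → queue [I, L, J, K, A, N, O, G]
Visit I; enqueue B → queue [L, J, K, A, N, O, G, B]
Visit L; enqueue F, M → queue [J, K, A, N, O, G, B, F, M]
Visit J → queue [K, A, N, O, G, B, F, M]
Visit K → queue [A, N, O, G, B, F, M]
Visit A → queue [N, O, G, B, F, M]
Visit N → queue [O, G, B, F, M]
Visit O → queue [G, B, F, M]
Visit G → queue [B, F, M]
Visit B → queue [F, M]
Visit F → queue [M]
Visit M → queue []

Visit order: H, C, D, E, I, L, J, K, A, N, O, G, B, F, M

F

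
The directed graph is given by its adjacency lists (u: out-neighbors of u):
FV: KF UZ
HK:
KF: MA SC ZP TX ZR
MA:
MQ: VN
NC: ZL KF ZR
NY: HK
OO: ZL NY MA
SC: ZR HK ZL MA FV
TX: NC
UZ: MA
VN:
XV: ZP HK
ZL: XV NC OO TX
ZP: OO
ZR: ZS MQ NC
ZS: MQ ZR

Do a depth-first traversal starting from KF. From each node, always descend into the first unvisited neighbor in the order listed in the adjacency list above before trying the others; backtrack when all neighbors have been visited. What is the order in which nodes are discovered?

Visit KF
KF → MA
KF → SC
SC → ZR
ZR → ZS
ZS → MQ
MQ → VN
ZR → NC
NC → ZL
ZL → XV
XV → ZP
ZP → OO
OO → NY
NY → HK
ZL → TX
SC → FV
FV → UZ

KF -> MA -> SC -> ZR -> ZS -> MQ -> VN -> NC -> ZL -> XV -> ZP -> OO -> NY -> HK -> TX -> FV -> UZ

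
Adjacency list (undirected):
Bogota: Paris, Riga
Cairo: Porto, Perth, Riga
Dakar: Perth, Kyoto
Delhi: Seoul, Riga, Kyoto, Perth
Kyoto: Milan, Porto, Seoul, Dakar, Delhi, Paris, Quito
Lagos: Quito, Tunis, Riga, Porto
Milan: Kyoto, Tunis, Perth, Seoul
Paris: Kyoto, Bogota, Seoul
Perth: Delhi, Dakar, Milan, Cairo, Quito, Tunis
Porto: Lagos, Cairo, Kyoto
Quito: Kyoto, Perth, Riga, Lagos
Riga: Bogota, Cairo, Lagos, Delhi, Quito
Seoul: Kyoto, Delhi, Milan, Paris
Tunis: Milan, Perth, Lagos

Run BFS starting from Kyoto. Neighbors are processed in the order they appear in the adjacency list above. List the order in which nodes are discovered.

Visit Kyoto; enqueue Milan, Porto, Seoul, Dakar, Delhi, Paris, Quito → queue [Milan, Porto, Seoul, Dakar, Delhi, Paris, Quito]
Visit Milan; enqueue Tunis, Perth → queue [Porto, Seoul, Dakar, Delhi, Paris, Quito, Tunis, Perth]
Visit Porto; enqueue Lagos, Cairo → queue [Seoul, Dakar, Delhi, Paris, Quito, Tunis, Perth, Lagos, Cairo]
Visit Seoul → queue [Dakar, Delhi, Paris, Quito, Tunis, Perth, Lagos, Cairo]
Visit Dakar → queue [Delhi, Paris, Quito, Tunis, Perth, Lagos, Cairo]
Visit Delhi; enqueue Riga → queue [Paris, Quito, Tunis, Perth, Lagos, Cairo, Riga]
Visit Paris; enqueue Bogota → queue [Quito, Tunis, Perth, Lagos, Cairo, Riga, Bogota]
Visit Quito → queue [Tunis, Perth, Lagos, Cairo, Riga, Bogota]
Visit Tunis → queue [Perth, Lagos, Cairo, Riga, Bogota]
Visit Perth → queue [Lagos, Cairo, Riga, Bogota]
Visit Lagos → queue [Cairo, Riga, Bogota]
Visit Cairo → queue [Riga, Bogota]
Visit Riga → queue [Bogota]
Visit Bogota → queue []

Kyoto → Milan → Porto → Seoul → Dakar → Delhi → Paris → Quito → Tunis → Perth → Lagos → Cairo → Riga → Bogota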